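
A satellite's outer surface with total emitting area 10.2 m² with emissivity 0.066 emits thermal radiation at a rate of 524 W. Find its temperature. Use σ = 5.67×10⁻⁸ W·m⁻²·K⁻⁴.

From P = εσAT⁴, T = (P / εσA)^(1/4) = (524 / (0.066 × 5.67×10⁻⁸ × 10.2))^(1/4).
T = (1.37×10^10)^(1/4) = 342 K.

T ≈ 342 K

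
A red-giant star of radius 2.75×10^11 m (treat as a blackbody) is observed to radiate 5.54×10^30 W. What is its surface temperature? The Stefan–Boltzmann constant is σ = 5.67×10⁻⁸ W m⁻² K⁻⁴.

T ≈ 3180 K

A = 4πr² = 4π × (2.75×10^11)² = 9.50×10^23 m².
From P = σAT⁴, T = (P / σA)^(1/4) = (5.54×10^30 / (5.67×10⁻⁸ × 9.50×10^23))^(1/4).
T = (1.03×10^14)^(1/4) = 3180 K.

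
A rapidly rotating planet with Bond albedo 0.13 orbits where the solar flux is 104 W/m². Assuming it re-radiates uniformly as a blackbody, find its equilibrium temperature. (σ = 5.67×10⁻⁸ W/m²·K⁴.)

T ≈ 141 K

Power absorbed = (1−a)S·πR²; power emitted = 4πR²σT⁴. Equating and cancelling πR²:
T = ((1−a)S / 4σ)^(1/4) = (90.5 / (4 × 5.67×10⁻⁸))^(1/4) = (3.99×10^8)^(1/4).
T = 141 K.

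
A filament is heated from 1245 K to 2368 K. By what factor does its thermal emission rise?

ratio ≈ 13.1

P ∝ T⁴, so the ratio is (2368/1245)⁴ = (1.902)⁴ = 13.1.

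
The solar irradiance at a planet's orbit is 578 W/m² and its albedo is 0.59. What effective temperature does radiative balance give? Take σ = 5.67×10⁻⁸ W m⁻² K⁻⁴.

T ≈ 180 K

Power absorbed = (1−a)S·πR²; power emitted = 4πR²σT⁴. Equating and cancelling πR²:
T = ((1−a)S / 4σ)^(1/4) = (237 / (4 × 5.67×10⁻⁸))^(1/4) = (1.04×10^9)^(1/4).
T = 180 K.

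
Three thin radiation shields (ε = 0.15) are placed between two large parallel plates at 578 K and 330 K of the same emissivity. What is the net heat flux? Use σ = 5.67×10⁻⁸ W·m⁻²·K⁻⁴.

Each of the 4 gaps contributes resistance (2/ε − 1) = 2/0.15 − 1 = 12.33; total = 49.33.
q = σ(T₁⁴ − T₂⁴) / 49.33 = 5.67×10⁻⁸ × 9.98×10^10 / 49.33 = 115 W/m².

q ≈ 115 W/m²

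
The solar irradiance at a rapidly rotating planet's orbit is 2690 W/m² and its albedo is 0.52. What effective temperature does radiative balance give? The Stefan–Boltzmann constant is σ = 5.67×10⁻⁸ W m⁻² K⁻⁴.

T ≈ 275 K

Power absorbed = (1−a)S·πR²; power emitted = 4πR²σT⁴. Equating and cancelling πR²:
T = ((1−a)S / 4σ)^(1/4) = (1290 / (4 × 5.67×10⁻⁸))^(1/4) = (5.69×10^9)^(1/4).
T = 275 K.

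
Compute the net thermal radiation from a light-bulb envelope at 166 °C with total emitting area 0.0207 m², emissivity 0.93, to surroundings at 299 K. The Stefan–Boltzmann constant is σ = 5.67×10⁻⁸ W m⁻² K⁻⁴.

Convert: 166 °C = 439 K.
Q = εσA(T⁴ − T_s⁴). T⁴ − T_s⁴ = (439)⁴ − (299)⁴ = 3.71×10^10 − 7.99×10^9 = 2.91×10^10 K⁴.
Q = 0.93 × 5.67×10⁻⁸ × 0.0207 × 2.91×10^10 = 31.8 W.

Q ≈ 31.8 W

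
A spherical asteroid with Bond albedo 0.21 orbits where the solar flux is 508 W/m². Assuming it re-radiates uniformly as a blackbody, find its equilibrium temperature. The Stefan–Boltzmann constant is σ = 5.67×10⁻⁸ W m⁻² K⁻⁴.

Power absorbed = (1−a)S·πR²; power emitted = 4πR²σT⁴. Equating and cancelling πR²:
T = ((1−a)S / 4σ)^(1/4) = (401 / (4 × 5.67×10⁻⁸))^(1/4) = (1.77×10^9)^(1/4).
T = 205 K.

T ≈ 205 K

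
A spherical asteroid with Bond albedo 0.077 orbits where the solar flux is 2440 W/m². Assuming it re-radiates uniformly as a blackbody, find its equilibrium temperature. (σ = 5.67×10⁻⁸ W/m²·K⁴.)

Power absorbed = (1−a)S·πR²; power emitted = 4πR²σT⁴. Equating and cancelling πR²:
T = ((1−a)S / 4σ)^(1/4) = (2250 / (4 × 5.67×10⁻⁸))^(1/4) = (9.93×10^9)^(1/4).
T = 316 K.

T ≈ 316 K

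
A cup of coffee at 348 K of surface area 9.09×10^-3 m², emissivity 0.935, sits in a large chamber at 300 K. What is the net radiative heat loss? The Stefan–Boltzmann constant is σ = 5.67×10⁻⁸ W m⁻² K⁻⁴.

Q = εσA(T⁴ − T_s⁴). T⁴ − T_s⁴ = (348)⁴ − (300)⁴ = 1.47×10^10 − 8.10×10^9 = 6.57×10^9 K⁴.
Q = 0.935 × 5.67×10⁻⁸ × 9.09×10^-3 × 6.57×10^9 = 3.16 W.

Q ≈ 3.16 W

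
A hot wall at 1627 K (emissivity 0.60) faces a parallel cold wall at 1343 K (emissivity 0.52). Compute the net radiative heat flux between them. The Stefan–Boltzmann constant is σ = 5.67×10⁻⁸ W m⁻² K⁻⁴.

For two large parallel gray plates, q = σ(T₁⁴ − T₂⁴) / (1/ε₁ + 1/ε₂ − 1).
1/ε₁ + 1/ε₂ − 1 = 1/0.60 + 1/0.52 − 1 = 2.590.
T₁⁴ − T₂⁴ = 7.01×10^12 − 3.25×10^12 = 3.75×10^12 K⁴.
q = 5.67×10⁻⁸ × 3.75×10^12 / 2.590 = 82200 W/m².

q ≈ 82200 W/m²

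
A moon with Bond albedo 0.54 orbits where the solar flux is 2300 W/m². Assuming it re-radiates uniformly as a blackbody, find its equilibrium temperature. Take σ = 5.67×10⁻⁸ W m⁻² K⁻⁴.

T ≈ 261 K

Power absorbed = (1−a)S·πR²; power emitted = 4πR²σT⁴. Equating and cancelling πR²:
T = ((1−a)S / 4σ)^(1/4) = (1060 / (4 × 5.67×10⁻⁸))^(1/4) = (4.66×10^9)^(1/4).
T = 261 K.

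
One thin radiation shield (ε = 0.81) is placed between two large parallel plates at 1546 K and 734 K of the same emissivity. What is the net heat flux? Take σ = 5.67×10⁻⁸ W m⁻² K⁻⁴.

q ≈ 1.05×10^5 W/m²

Each of the 2 gaps contributes resistance (2/ε − 1) = 2/0.81 − 1 = 1.469; total = 2.938.
q = σ(T₁⁴ − T₂⁴) / 2.938 = 5.67×10⁻⁸ × 5.42×10^12 / 2.938 = 1.05×10^5 W/m².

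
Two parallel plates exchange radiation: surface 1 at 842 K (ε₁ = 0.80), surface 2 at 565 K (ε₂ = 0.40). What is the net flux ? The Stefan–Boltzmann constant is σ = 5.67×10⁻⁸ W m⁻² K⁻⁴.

For two large parallel gray plates, q = σ(T₁⁴ − T₂⁴) / (1/ε₁ + 1/ε₂ − 1).
1/ε₁ + 1/ε₂ − 1 = 1/0.80 + 1/0.40 − 1 = 2.750.
T₁⁴ − T₂⁴ = 5.03×10^11 − 1.02×10^11 = 4.01×10^11 K⁴.
q = 5.67×10⁻⁸ × 4.01×10^11 / 2.750 = 8260 W/m².

q ≈ 8260 W/m²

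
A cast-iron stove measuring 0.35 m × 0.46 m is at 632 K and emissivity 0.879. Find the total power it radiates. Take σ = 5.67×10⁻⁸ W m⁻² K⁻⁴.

P ≈ 1280 W

A = 0.35 × 0.46 = 0.161 m².
P = εσAT⁴ = 0.879 × 5.67×10⁻⁸ × 0.161 × (632)⁴ = 0.879 × 5.67×10⁻⁸ × 0.161 × 1.60×10^11.
P = 1280 W.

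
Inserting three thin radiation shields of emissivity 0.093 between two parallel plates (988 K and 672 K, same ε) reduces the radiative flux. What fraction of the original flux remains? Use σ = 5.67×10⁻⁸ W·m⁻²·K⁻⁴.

With N identical shields there are N+1 = 4 gaps in series, each with the same radiative resistance, so the flux falls to 1/(N+1) of its unshielded value.

ratio ≈ 0.250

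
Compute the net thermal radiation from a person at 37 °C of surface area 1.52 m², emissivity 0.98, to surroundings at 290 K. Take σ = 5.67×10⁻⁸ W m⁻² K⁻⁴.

Convert: 37 °C = 310 K.
Q = εσA(T⁴ − T_s⁴). T⁴ − T_s⁴ = (310)⁴ − (290)⁴ = 9.24×10^9 − 7.07×10^9 = 2.16×10^9 K⁴.
Q = 0.98 × 5.67×10⁻⁸ × 1.52 × 2.16×10^9 = 183 W.

Q ≈ 183 W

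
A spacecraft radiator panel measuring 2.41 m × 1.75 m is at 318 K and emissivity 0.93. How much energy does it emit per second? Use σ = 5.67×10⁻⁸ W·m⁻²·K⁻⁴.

P ≈ 2270 W

A = 2.41 × 1.75 = 4.22 m².
P = εσAT⁴ = 0.93 × 5.67×10⁻⁸ × 4.22 × (318)⁴ = 0.93 × 5.67×10⁻⁸ × 4.22 × 1.02×10^10.
P = 2270 W.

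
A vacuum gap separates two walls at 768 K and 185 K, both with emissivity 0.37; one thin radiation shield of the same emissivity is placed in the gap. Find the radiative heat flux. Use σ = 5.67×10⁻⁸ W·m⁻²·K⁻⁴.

q ≈ 2230 W/m²

Each of the 2 gaps contributes resistance (2/ε − 1) = 2/0.37 − 1 = 4.405; total = 8.811.
q = σ(T₁⁴ − T₂⁴) / 8.811 = 5.67×10⁻⁸ × 3.47×10^11 / 8.811 = 2230 W/m².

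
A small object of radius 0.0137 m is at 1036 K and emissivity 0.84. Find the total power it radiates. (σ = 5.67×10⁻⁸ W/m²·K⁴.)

P ≈ 129 W

A = 4πr² = 4π × (0.0137)² = 2.36×10^-3 m².
P = εσAT⁴ = 0.84 × 5.67×10⁻⁸ × 2.36×10^-3 × (1036)⁴ = 0.84 × 5.67×10⁻⁸ × 2.36×10^-3 × 1.15×10^12.
P = 129 W.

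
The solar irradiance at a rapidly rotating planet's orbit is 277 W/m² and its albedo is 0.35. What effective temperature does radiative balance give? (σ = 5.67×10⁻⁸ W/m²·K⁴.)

T ≈ 168 K

Power absorbed = (1−a)S·πR²; power emitted = 4πR²σT⁴. Equating and cancelling πR²:
T = ((1−a)S / 4σ)^(1/4) = (180 / (4 × 5.67×10⁻⁸))^(1/4) = (7.94×10^8)^(1/4).
T = 168 K.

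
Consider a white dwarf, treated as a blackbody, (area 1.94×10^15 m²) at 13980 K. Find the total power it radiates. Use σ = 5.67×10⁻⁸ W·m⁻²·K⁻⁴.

P ≈ 4.20×10^24 W

P = σAT⁴ = 5.67×10⁻⁸ × 1.94×10^15 × (13980)⁴ = 5.67×10⁻⁸ × 1.94×10^15 × 3.82×10^16.
P = 4.20×10^24 W.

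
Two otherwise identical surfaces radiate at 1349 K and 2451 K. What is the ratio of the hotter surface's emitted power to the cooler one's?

ratio ≈ 10.9

P ∝ T⁴, so the ratio is (2451/1349)⁴ = (1.817)⁴ = 10.9.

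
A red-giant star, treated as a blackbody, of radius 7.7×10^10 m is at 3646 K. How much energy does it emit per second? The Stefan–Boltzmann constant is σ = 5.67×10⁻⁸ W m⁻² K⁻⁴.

A = 4πr² = 4π × (7.7×10^10)² = 7.45×10^22 m².
P = σAT⁴ = 5.67×10⁻⁸ × 7.45×10^22 × (3646)⁴ = 5.67×10⁻⁸ × 7.45×10^22 × 1.77×10^14.
P = 7.47×10^29 W.

P ≈ 7.47×10^29 W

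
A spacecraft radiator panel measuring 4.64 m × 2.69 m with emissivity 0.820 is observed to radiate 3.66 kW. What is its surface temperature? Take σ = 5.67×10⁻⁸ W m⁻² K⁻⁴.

T ≈ 282 K

A = 4.64 × 2.69 = 12.5 m².
From P = εσAT⁴, T = (P / εσA)^(1/4) = (3660 / (0.820 × 5.67×10⁻⁸ × 12.5))^(1/4).
T = (6.31×10^9)^(1/4) = 282 K.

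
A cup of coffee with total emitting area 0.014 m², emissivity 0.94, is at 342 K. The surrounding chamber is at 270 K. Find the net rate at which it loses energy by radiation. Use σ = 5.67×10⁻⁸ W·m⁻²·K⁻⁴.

Q = εσA(T⁴ − T_s⁴). T⁴ − T_s⁴ = (342)⁴ − (270)⁴ = 1.37×10^10 − 5.31×10^9 = 8.37×10^9 K⁴.
Q = 0.94 × 5.67×10⁻⁸ × 0.0140 × 8.37×10^9 = 6.24 W.

Q ≈ 6.24 W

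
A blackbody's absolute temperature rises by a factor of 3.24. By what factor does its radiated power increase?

factor ≈ 110

P ∝ T⁴, so the power scales as (3.24)⁴ = 110.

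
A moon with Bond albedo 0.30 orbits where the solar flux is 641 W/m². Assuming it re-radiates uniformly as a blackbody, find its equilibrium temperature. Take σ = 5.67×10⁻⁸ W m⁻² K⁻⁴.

T ≈ 211 K

Power absorbed = (1−a)S·πR²; power emitted = 4πR²σT⁴. Equating and cancelling πR²:
T = ((1−a)S / 4σ)^(1/4) = (449 / (4 × 5.67×10⁻⁸))^(1/4) = (1.98×10^9)^(1/4).
T = 211 K.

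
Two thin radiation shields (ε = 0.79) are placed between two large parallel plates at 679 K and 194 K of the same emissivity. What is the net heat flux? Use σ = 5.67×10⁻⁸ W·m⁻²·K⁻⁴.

Each of the 3 gaps contributes resistance (2/ε − 1) = 2/0.79 − 1 = 1.532; total = 4.595.
q = σ(T₁⁴ − T₂⁴) / 4.595 = 5.67×10⁻⁸ × 2.11×10^11 / 4.595 = 2610 W/m².

q ≈ 2610 W/m²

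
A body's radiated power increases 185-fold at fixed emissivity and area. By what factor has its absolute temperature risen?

P ∝ T⁴ ⇒ T ∝ P^(1/4), so T scales by (185)^(1/4) = 3.69.

factor ≈ 3.69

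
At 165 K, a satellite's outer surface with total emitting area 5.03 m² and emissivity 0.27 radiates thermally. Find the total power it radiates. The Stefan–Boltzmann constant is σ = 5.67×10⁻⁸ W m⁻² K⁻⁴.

P ≈ 57.1 W

P = εσAT⁴ = 0.27 × 5.67×10⁻⁸ × 5.03 × (165)⁴ = 0.27 × 5.67×10⁻⁸ × 5.03 × 7.41×10^8.
P = 57.1 W.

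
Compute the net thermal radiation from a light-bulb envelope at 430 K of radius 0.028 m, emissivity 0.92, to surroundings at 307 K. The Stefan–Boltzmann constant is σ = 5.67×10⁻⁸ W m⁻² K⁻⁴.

A = 4πr² = 4π × (0.028)² = 9.85×10^-3 m².
Q = εσA(T⁴ − T_s⁴). T⁴ − T_s⁴ = (430)⁴ − (307)⁴ = 3.42×10^10 − 8.88×10^9 = 2.53×10^10 K⁴.
Q = 0.92 × 5.67×10⁻⁸ × 9.85×10^-3 × 2.53×10^10 = 13.0 W.

Q ≈ 13.0 W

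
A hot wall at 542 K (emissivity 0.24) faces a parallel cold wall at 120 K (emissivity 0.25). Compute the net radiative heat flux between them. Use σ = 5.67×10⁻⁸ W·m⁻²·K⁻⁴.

q ≈ 681 W/m²

For two large parallel gray plates, q = σ(T₁⁴ − T₂⁴) / (1/ε₁ + 1/ε₂ − 1).
1/ε₁ + 1/ε₂ − 1 = 1/0.24 + 1/0.25 − 1 = 7.167.
T₁⁴ − T₂⁴ = 8.63×10^10 − 2.07×10^8 = 8.61×10^10 K⁴.
q = 5.67×10⁻⁸ × 8.61×10^10 / 7.167 = 681 W/m².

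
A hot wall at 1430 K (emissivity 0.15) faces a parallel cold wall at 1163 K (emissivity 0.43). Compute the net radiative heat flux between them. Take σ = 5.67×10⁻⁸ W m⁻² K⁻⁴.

q ≈ 16700 W/m²

For two large parallel gray plates, q = σ(T₁⁴ − T₂⁴) / (1/ε₁ + 1/ε₂ − 1).
1/ε₁ + 1/ε₂ − 1 = 1/0.15 + 1/0.43 − 1 = 7.992.
T₁⁴ − T₂⁴ = 4.18×10^12 − 1.83×10^12 = 2.35×10^12 K⁴.
q = 5.67×10⁻⁸ × 2.35×10^12 / 7.992 = 16700 W/m².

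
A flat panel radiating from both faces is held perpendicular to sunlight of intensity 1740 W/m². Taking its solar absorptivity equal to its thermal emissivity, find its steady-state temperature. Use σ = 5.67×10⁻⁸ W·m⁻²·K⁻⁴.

Absorbed flux αS = emitted flux 2εσT⁴ per unit area; with α = ε this gives T = (S/2σ)^(1/4).
T = (1740 / (2 × 5.67×10⁻⁸))^(1/4) = (1.53×10^10)^(1/4).
T = 352 K.

T ≈ 352 K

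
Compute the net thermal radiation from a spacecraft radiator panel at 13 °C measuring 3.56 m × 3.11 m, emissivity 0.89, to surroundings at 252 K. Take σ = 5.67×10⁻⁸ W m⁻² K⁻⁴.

Q ≈ 1480 W

A = 3.56 × 3.11 = 11.1 m².
Convert: 13 °C = 286 K.
Q = εσA(T⁴ − T_s⁴). T⁴ − T_s⁴ = (286)⁴ − (252)⁴ = 6.69×10^9 − 4.03×10^9 = 2.66×10^9 K⁴.
Q = 0.89 × 5.67×10⁻⁸ × 11.1 × 2.66×10^9 = 1480 W.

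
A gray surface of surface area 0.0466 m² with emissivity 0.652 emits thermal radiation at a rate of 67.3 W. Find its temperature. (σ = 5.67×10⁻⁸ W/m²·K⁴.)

From P = εσAT⁴, T = (P / εσA)^(1/4) = (67.3 / (0.652 × 5.67×10⁻⁸ × 0.0466))^(1/4).
T = (3.91×10^10)^(1/4) = 445 K.

T ≈ 445 K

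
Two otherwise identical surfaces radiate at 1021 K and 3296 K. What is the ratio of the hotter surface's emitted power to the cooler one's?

ratio ≈ 109

P ∝ T⁴, so the ratio is (3296/1021)⁴ = (3.228)⁴ = 109.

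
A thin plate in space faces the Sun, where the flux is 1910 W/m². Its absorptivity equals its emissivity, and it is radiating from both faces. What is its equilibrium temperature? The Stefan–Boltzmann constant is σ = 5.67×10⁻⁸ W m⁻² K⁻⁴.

T ≈ 360 K

Absorbed flux αS = emitted flux 2εσT⁴ per unit area; with α = ε this gives T = (S/2σ)^(1/4).
T = (1910 / (2 × 5.67×10⁻⁸))^(1/4) = (1.68×10^10)^(1/4).
T = 360 K.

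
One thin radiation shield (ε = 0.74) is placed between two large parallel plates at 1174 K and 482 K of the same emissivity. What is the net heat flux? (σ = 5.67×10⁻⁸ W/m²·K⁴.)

q ≈ 30700 W/m²

Each of the 2 gaps contributes resistance (2/ε − 1) = 2/0.74 − 1 = 1.703; total = 3.405.
q = σ(T₁⁴ − T₂⁴) / 3.405 = 5.67×10⁻⁸ × 1.85×10^12 / 3.405 = 30700 W/m².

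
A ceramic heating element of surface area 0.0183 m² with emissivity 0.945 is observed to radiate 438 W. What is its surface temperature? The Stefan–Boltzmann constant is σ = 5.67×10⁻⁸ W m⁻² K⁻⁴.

From P = εσAT⁴, T = (P / εσA)^(1/4) = (438 / (0.945 × 5.67×10⁻⁸ × 0.0183))^(1/4).
T = (4.47×10^11)^(1/4) = 818 K.

T ≈ 818 K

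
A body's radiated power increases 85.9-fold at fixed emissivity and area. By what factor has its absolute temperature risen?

factor ≈ 3.04

P ∝ T⁴ ⇒ T ∝ P^(1/4), so T scales by (85.9)^(1/4) = 3.04.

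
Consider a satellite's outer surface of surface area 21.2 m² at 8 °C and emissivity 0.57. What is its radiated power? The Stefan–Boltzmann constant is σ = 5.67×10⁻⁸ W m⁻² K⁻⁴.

8 °C = 281 K.
P = εσAT⁴ = 0.57 × 5.67×10⁻⁸ × 21.2 × (281)⁴ = 0.57 × 5.67×10⁻⁸ × 21.2 × 6.23×10^9.
P = 4270 W.

P ≈ 4270 W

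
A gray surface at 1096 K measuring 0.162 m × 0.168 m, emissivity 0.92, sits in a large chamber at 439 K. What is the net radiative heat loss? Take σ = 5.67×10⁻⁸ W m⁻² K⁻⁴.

A = 0.162 × 0.168 = 0.0272 m².
Q = εσA(T⁴ − T_s⁴). T⁴ − T_s⁴ = (1096)⁴ − (439)⁴ = 1.44×10^12 − 3.71×10^10 = 1.41×10^12 K⁴.
Q = 0.92 × 5.67×10⁻⁸ × 0.0272 × 1.41×10^12 = 2000 W.

Q ≈ 2000 W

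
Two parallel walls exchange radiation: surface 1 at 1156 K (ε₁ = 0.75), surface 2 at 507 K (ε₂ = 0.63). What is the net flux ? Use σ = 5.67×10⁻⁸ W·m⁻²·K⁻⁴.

For two large parallel gray plates, q = σ(T₁⁴ − T₂⁴) / (1/ε₁ + 1/ε₂ − 1).
1/ε₁ + 1/ε₂ − 1 = 1/0.75 + 1/0.63 − 1 = 1.921.
T₁⁴ − T₂⁴ = 1.79×10^12 − 6.61×10^10 = 1.72×10^12 K⁴.
q = 5.67×10⁻⁸ × 1.72×10^12 / 1.921 = 50800 W/m².

q ≈ 50800 W/m²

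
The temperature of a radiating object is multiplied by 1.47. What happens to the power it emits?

P ∝ T⁴, so the power scales as (1.47)⁴ = 4.67.

factor ≈ 4.67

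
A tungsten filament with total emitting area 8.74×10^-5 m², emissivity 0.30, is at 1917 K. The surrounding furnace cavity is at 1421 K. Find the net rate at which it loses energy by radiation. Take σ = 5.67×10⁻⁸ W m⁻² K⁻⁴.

Q = εσA(T⁴ − T_s⁴). T⁴ − T_s⁴ = (1917)⁴ − (1421)⁴ = 1.35×10^13 − 4.08×10^12 = 9.43×10^12 K⁴.
Q = 0.30 × 5.67×10⁻⁸ × 8.74×10^-5 × 9.43×10^12 = 14.0 W.

Q ≈ 14.0 W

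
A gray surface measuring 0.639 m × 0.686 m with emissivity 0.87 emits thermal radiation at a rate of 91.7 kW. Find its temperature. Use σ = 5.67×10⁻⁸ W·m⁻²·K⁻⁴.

A = 0.639 × 0.686 = 0.438 m².
From P = εσAT⁴, T = (P / εσA)^(1/4) = (91700 / (0.87 × 5.67×10⁻⁸ × 0.438))^(1/4).
T = (4.24×10^12)^(1/4) = 1440 K.

T ≈ 1440 K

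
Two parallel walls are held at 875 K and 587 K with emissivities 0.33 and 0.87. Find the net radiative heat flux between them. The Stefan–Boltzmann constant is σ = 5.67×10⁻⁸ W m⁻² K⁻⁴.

For two large parallel gray plates, q = σ(T₁⁴ − T₂⁴) / (1/ε₁ + 1/ε₂ − 1).
1/ε₁ + 1/ε₂ − 1 = 1/0.33 + 1/0.87 − 1 = 3.180.
T₁⁴ − T₂⁴ = 5.86×10^11 − 1.19×10^11 = 4.67×10^11 K⁴.
q = 5.67×10⁻⁸ × 4.67×10^11 / 3.180 = 8340 W/m².

q ≈ 8340 W/m²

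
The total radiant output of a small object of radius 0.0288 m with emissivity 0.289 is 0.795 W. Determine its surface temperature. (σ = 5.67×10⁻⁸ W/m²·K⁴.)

A = 4πr² = 4π × (0.0288)² = 0.0104 m².
From P = εσAT⁴, T = (P / εσA)^(1/4) = (0.795 / (0.289 × 5.67×10⁻⁸ × 0.0104))^(1/4).
T = (4.65×10^9)^(1/4) = 261 K.

T ≈ 261 K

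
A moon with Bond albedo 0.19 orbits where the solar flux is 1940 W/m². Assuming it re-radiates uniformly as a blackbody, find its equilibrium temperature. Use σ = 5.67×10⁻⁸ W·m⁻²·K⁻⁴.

Power absorbed = (1−a)S·πR²; power emitted = 4πR²σT⁴. Equating and cancelling πR²:
T = ((1−a)S / 4σ)^(1/4) = (1570 / (4 × 5.67×10⁻⁸))^(1/4) = (6.93×10^9)^(1/4).
T = 289 K.

T ≈ 289 K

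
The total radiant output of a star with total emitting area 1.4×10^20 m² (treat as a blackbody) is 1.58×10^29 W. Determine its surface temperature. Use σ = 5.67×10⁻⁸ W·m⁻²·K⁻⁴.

T ≈ 11900 K

From P = σAT⁴, T = (P / σA)^(1/4) = (1.58×10^29 / (5.67×10⁻⁸ × 1.40×10^20))^(1/4).
T = (1.99×10^16)^(1/4) = 11900 K.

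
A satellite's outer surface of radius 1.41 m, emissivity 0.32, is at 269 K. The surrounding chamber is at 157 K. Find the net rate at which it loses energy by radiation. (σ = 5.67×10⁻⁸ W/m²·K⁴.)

Q ≈ 2100 W

A = 4πr² = 4π × (1.41)² = 25.0 m².
Q = εσA(T⁴ − T_s⁴). T⁴ − T_s⁴ = (269)⁴ − (157)⁴ = 5.24×10^9 − 6.08×10^8 = 4.63×10^9 K⁴.
Q = 0.32 × 5.67×10⁻⁸ × 25.0 × 4.63×10^9 = 2100 W.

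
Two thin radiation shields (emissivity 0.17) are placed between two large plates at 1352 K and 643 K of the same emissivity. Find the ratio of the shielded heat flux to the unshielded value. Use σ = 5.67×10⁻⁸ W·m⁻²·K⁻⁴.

With N identical shields there are N+1 = 3 gaps in series, each with the same radiative resistance, so the flux falls to 1/(N+1) of its unshielded value.

ratio ≈ 0.333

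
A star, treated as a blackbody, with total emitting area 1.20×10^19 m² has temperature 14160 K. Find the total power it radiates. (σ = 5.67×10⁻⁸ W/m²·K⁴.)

P ≈ 2.74×10^28 W

P = σAT⁴ = 5.67×10⁻⁸ × 1.20×10^19 × (14160)⁴ = 5.67×10⁻⁸ × 1.20×10^19 × 4.02×10^16.
P = 2.74×10^28 W.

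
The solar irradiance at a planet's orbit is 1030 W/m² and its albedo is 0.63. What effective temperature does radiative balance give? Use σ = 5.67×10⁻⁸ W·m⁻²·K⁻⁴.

Power absorbed = (1−a)S·πR²; power emitted = 4πR²σT⁴. Equating and cancelling πR²:
T = ((1−a)S / 4σ)^(1/4) = (381 / (4 × 5.67×10⁻⁸))^(1/4) = (1.68×10^9)^(1/4).
T = 202 K.

T ≈ 202 K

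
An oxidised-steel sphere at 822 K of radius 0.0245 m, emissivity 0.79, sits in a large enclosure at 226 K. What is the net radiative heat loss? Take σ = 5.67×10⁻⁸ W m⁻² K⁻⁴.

A = 4πr² = 4π × (0.0245)² = 7.54×10^-3 m².
Q = εσA(T⁴ − T_s⁴). T⁴ − T_s⁴ = (822)⁴ − (226)⁴ = 4.57×10^11 − 2.61×10^9 = 4.54×10^11 K⁴.
Q = 0.79 × 5.67×10⁻⁸ × 7.54×10^-3 × 4.54×10^11 = 153 W.

Q ≈ 153 W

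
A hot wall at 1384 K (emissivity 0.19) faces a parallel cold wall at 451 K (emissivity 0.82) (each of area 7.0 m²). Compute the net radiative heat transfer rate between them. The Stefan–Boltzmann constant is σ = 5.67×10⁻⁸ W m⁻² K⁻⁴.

For two large parallel gray plates, q = σ(T₁⁴ − T₂⁴) / (1/ε₁ + 1/ε₂ − 1).
1/ε₁ + 1/ε₂ − 1 = 1/0.19 + 1/0.82 − 1 = 5.483.
T₁⁴ − T₂⁴ = 3.67×10^12 − 4.14×10^10 = 3.63×10^12 K⁴.
q = 5.67×10⁻⁸ × 3.63×10^12 / 5.483 = 37500 W/m².
Q = q·A = 37500 × 7.0 = 2.63×10^5 W.

Q ≈ 2.63×10^5 W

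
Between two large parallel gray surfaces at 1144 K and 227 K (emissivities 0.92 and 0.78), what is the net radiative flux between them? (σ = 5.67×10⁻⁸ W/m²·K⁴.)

For two large parallel gray plates, q = σ(T₁⁴ − T₂⁴) / (1/ε₁ + 1/ε₂ − 1).
1/ε₁ + 1/ε₂ − 1 = 1/0.92 + 1/0.78 − 1 = 1.369.
T₁⁴ − T₂⁴ = 1.71×10^12 − 2.66×10^9 = 1.71×10^12 K⁴.
q = 5.67×10⁻⁸ × 1.71×10^12 / 1.369 = 70800 W/m².

q ≈ 70800 W/m²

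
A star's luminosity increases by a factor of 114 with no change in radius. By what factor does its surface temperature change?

factor ≈ 3.27

P ∝ T⁴ ⇒ T ∝ P^(1/4), so T scales by (114)^(1/4) = 3.27.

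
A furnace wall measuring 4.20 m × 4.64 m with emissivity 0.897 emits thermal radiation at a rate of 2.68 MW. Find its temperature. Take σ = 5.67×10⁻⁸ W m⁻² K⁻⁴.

T ≈ 1280 K

A = 4.20 × 4.64 = 19.5 m².
From P = εσAT⁴, T = (P / εσA)^(1/4) = (2.68×10^6 / (0.897 × 5.67×10⁻⁸ × 19.5))^(1/4).
T = (2.70×10^12)^(1/4) = 1280 K.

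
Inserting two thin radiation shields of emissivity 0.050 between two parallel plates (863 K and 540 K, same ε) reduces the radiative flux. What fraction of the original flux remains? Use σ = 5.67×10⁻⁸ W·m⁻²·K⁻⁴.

ratio ≈ 0.333

With N identical shields there are N+1 = 3 gaps in series, each with the same radiative resistance, so the flux falls to 1/(N+1) of its unshielded value.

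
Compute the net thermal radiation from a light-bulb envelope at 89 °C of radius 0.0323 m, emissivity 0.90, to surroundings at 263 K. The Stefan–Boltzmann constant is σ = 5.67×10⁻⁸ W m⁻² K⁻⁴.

Q ≈ 8.29 W

A = 4πr² = 4π × (0.0323)² = 0.0131 m².
Convert: 89 °C = 362 K.
Q = εσA(T⁴ − T_s⁴). T⁴ − T_s⁴ = (362)⁴ − (263)⁴ = 1.72×10^10 − 4.78×10^9 = 1.24×10^10 K⁴.
Q = 0.90 × 5.67×10⁻⁸ × 0.0131 × 1.24×10^10 = 8.29 W.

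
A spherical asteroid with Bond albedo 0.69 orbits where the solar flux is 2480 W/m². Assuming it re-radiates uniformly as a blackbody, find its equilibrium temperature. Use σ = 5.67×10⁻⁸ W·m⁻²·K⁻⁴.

T ≈ 241 K

Power absorbed = (1−a)S·πR²; power emitted = 4πR²σT⁴. Equating and cancelling πR²:
T = ((1−a)S / 4σ)^(1/4) = (769 / (4 × 5.67×10⁻⁸))^(1/4) = (3.39×10^9)^(1/4).
T = 241 K.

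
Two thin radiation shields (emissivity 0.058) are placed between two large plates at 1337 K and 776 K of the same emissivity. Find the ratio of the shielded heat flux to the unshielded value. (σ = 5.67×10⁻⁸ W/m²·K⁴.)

ratio ≈ 0.333

With N identical shields there are N+1 = 3 gaps in series, each with the same radiative resistance, so the flux falls to 1/(N+1) of its unshielded value.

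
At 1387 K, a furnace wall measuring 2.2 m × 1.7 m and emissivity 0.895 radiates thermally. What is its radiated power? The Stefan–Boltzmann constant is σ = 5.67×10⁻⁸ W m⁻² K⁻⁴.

A = 2.2 × 1.7 = 3.74 m².
P = εσAT⁴ = 0.895 × 5.67×10⁻⁸ × 3.74 × (1387)⁴ = 0.895 × 5.67×10⁻⁸ × 3.74 × 3.70×10^12.
P = 7.02×10^5 W.

P ≈ 7.02×10^5 W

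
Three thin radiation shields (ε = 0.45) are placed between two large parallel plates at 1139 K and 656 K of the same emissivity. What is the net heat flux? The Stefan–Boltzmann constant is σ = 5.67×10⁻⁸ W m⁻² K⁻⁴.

Each of the 4 gaps contributes resistance (2/ε − 1) = 2/0.45 − 1 = 3.444; total = 13.78.
q = σ(T₁⁴ − T₂⁴) / 13.78 = 5.67×10⁻⁸ × 1.50×10^12 / 13.78 = 6160 W/m².

q ≈ 6160 W/m²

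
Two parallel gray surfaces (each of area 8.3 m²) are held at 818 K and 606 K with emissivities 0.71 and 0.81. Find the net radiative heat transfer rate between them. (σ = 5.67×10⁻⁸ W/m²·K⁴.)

Q ≈ 89600 W

For two large parallel gray plates, q = σ(T₁⁴ − T₂⁴) / (1/ε₁ + 1/ε₂ − 1).
1/ε₁ + 1/ε₂ − 1 = 1/0.71 + 1/0.81 − 1 = 1.643.
T₁⁴ − T₂⁴ = 4.48×10^11 − 1.35×10^11 = 3.13×10^11 K⁴.
q = 5.67×10⁻⁸ × 3.13×10^11 / 1.643 = 10800 W/m².
Q = q·A = 10800 × 8.3 = 89600 W.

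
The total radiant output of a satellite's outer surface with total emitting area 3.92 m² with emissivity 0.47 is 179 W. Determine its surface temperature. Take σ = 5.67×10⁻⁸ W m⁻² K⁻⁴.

T ≈ 203 K

From P = εσAT⁴, T = (P / εσA)^(1/4) = (179 / (0.47 × 5.67×10⁻⁸ × 3.92))^(1/4).
T = (1.71×10^9)^(1/4) = 203 K.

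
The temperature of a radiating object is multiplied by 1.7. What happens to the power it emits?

factor ≈ 8.35

P ∝ T⁴, so the power scales as (1.7)⁴ = 8.35.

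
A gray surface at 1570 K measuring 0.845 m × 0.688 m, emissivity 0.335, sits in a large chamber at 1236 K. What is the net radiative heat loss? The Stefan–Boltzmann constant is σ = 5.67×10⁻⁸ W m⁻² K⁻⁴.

A = 0.845 × 0.688 = 0.581 m².
Q = εσA(T⁴ − T_s⁴). T⁴ − T_s⁴ = (1570)⁴ − (1236)⁴ = 6.08×10^12 − 2.33×10^12 = 3.74×10^12 K⁴.
Q = 0.335 × 5.67×10⁻⁸ × 0.581 × 3.74×10^12 = 41300 W.

Q ≈ 41300 W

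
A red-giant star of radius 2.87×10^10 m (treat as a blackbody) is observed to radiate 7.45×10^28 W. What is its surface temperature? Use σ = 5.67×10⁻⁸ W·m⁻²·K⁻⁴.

A = 4πr² = 4π × (2.87×10^10)² = 1.04×10^22 m².
From P = σAT⁴, T = (P / σA)^(1/4) = (7.45×10^28 / (5.67×10⁻⁸ × 1.04×10^22))^(1/4).
T = (1.27×10^14)^(1/4) = 3360 K.

T ≈ 3360 K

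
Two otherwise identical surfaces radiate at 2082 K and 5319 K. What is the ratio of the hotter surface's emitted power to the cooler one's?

ratio ≈ 42.6

P ∝ T⁴, so the ratio is (5319/2082)⁴ = (2.555)⁴ = 42.6.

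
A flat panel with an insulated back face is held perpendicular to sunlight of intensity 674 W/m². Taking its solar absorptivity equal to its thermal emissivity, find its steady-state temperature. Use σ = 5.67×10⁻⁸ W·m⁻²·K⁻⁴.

Absorbed flux αS = emitted flux εσT⁴ (one radiating face); with α = ε, T = (S/σ)^(1/4).
T = (674 / 5.67×10⁻⁸)^(1/4) = (1.19×10^10)^(1/4).
T = 330 K.

T ≈ 330 K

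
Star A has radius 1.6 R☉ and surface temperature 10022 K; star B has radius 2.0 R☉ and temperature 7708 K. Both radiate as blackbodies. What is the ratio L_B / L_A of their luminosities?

L = 4πR²σT⁴ ∝ R²T⁴, so L_B/L_A = (2.0/1.6)² × (7708/10022)⁴ = 1.56 × 0.350 = 0.547.

L_B/L_A ≈ 0.547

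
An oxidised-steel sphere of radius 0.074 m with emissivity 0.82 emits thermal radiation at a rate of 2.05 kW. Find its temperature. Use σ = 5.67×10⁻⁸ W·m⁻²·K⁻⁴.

A = 4πr² = 4π × (0.074)² = 0.0688 m².
From P = εσAT⁴, T = (P / εσA)^(1/4) = (2050 / (0.82 × 5.67×10⁻⁸ × 0.0688))^(1/4).
T = (6.41×10^11)^(1/4) = 895 K.

T ≈ 895 K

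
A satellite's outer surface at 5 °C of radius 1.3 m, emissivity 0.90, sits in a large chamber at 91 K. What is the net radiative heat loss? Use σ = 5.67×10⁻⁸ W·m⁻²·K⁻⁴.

A = 4πr² = 4π × (1.3)² = 21.2 m².
Convert: 5 °C = 278 K.
Q = εσA(T⁴ − T_s⁴). T⁴ − T_s⁴ = (278)⁴ − (91)⁴ = 5.97×10^9 − 6.86×10^7 = 5.90×10^9 K⁴.
Q = 0.90 × 5.67×10⁻⁸ × 21.2 × 5.90×10^9 = 6400 W.

Q ≈ 6400 W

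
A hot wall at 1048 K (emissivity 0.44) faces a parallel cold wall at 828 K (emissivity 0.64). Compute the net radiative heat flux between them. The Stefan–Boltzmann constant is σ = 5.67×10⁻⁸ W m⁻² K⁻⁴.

q ≈ 14700 W/m²

For two large parallel gray plates, q = σ(T₁⁴ − T₂⁴) / (1/ε₁ + 1/ε₂ − 1).
1/ε₁ + 1/ε₂ − 1 = 1/0.44 + 1/0.64 − 1 = 2.835.
T₁⁴ − T₂⁴ = 1.21×10^12 − 4.70×10^11 = 7.36×10^11 K⁴.
q = 5.67×10⁻⁸ × 7.36×10^11 / 2.835 = 14700 W/m².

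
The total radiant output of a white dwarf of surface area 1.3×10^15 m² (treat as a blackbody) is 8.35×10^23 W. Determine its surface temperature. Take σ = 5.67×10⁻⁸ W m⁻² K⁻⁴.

T ≈ 10300 K

From P = σAT⁴, T = (P / σA)^(1/4) = (8.35×10^23 / (5.67×10⁻⁸ × 1.30×10^15))^(1/4).
T = (1.13×10^16)^(1/4) = 10300 K.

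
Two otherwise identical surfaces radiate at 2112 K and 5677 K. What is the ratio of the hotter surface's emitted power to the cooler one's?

ratio ≈ 52.2

P ∝ T⁴, so the ratio is (5677/2112)⁴ = (2.688)⁴ = 52.2.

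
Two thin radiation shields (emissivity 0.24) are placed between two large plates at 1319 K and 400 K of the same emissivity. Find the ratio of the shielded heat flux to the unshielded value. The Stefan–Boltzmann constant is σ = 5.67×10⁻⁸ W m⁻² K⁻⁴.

ratio ≈ 0.333

With N identical shields there are N+1 = 3 gaps in series, each with the same radiative resistance, so the flux falls to 1/(N+1) of its unshielded value.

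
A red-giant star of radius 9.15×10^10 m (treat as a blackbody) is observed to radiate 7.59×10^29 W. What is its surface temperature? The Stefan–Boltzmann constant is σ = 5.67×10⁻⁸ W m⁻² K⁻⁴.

A = 4πr² = 4π × (9.15×10^10)² = 1.05×10^23 m².
From P = σAT⁴, T = (P / σA)^(1/4) = (7.59×10^29 / (5.67×10⁻⁸ × 1.05×10^23))^(1/4).
T = (1.27×10^14)^(1/4) = 3360 K.

T ≈ 3360 K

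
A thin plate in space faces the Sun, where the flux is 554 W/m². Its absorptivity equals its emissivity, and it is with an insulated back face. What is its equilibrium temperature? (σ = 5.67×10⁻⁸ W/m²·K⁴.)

Absorbed flux αS = emitted flux εσT⁴ (one radiating face); with α = ε, T = (S/σ)^(1/4).
T = (554 / 5.67×10⁻⁸)^(1/4) = (9.77×10^9)^(1/4).
T = 314 K.

T ≈ 314 K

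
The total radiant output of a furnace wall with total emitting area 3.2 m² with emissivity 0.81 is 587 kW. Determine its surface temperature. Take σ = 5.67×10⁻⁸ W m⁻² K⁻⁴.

T ≈ 1410 K

From P = εσAT⁴, T = (P / εσA)^(1/4) = (5.87×10^5 / (0.81 × 5.67×10⁻⁸ × 3.20))^(1/4).
T = (3.99×10^12)^(1/4) = 1410 K.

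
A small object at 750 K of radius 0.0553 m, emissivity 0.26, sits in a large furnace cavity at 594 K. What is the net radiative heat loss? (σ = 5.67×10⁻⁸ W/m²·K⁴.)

A = 4πr² = 4π × (0.0553)² = 0.0384 m².
Q = εσA(T⁴ − T_s⁴). T⁴ − T_s⁴ = (750)⁴ − (594)⁴ = 3.16×10^11 − 1.24×10^11 = 1.92×10^11 K⁴.
Q = 0.26 × 5.67×10⁻⁸ × 0.0384 × 1.92×10^11 = 109 W.

Q ≈ 109 W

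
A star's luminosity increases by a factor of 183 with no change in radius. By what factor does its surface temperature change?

factor ≈ 3.68

P ∝ T⁴ ⇒ T ∝ P^(1/4), so T scales by (183)^(1/4) = 3.68.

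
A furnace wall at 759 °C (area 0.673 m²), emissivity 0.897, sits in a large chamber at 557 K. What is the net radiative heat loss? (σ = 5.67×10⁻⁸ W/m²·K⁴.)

Q ≈ 35500 W

Convert: 759 °C = 1032 K.
Q = εσA(T⁴ − T_s⁴). T⁴ − T_s⁴ = (1032)⁴ − (557)⁴ = 1.13×10^12 − 9.63×10^10 = 1.04×10^12 K⁴.
Q = 0.897 × 5.67×10⁻⁸ × 0.673 × 1.04×10^12 = 35500 W.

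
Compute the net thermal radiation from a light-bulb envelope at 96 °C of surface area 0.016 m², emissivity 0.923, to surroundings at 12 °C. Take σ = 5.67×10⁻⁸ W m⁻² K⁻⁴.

Convert: 96 °C = 369 K; 12 °C = 285 K.
Q = εσA(T⁴ − T_s⁴). T⁴ − T_s⁴ = (369)⁴ − (285)⁴ = 1.85×10^10 − 6.60×10^9 = 1.19×10^10 K⁴.
Q = 0.923 × 5.67×10⁻⁸ × 0.0160 × 1.19×10^10 = 10.00 W.

Q ≈ 10.00 W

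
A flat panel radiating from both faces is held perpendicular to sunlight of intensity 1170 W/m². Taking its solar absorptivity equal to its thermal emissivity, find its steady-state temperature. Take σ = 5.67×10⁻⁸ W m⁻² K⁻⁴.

T ≈ 319 K

Absorbed flux αS = emitted flux 2εσT⁴ per unit area; with α = ε this gives T = (S/2σ)^(1/4).
T = (1170 / (2 × 5.67×10⁻⁸))^(1/4) = (1.03×10^10)^(1/4).
T = 319 K.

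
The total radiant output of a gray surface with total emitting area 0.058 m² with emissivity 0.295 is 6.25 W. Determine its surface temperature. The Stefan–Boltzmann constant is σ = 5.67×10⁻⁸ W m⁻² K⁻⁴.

T ≈ 283 K

From P = εσAT⁴, T = (P / εσA)^(1/4) = (6.25 / (0.295 × 5.67×10⁻⁸ × 0.0580))^(1/4).
T = (6.44×10^9)^(1/4) = 283 K.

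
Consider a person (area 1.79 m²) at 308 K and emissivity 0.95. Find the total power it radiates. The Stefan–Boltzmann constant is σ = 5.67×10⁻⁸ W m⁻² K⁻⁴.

P ≈ 868 W

Stefan–Boltzmann: P = εσAT⁴ = 0.95 × 5.67×10⁻⁸ × 1.79 × (308)⁴ = 0.95 × 5.67×10⁻⁸ × 1.79 × 9.00×10^9.
P = 868 W.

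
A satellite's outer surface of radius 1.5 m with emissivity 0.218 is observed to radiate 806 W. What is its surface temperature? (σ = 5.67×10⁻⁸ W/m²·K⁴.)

A = 4πr² = 4π × (1.5)² = 28.3 m².
From P = εσAT⁴, T = (P / εσA)^(1/4) = (806 / (0.218 × 5.67×10⁻⁸ × 28.3))^(1/4).
T = (2.31×10^9)^(1/4) = 219 K.

T ≈ 219 K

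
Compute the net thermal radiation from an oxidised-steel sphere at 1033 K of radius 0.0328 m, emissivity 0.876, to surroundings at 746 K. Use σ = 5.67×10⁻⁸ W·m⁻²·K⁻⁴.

Q ≈ 557 W

A = 4πr² = 4π × (0.0328)² = 0.0135 m².
Q = εσA(T⁴ − T_s⁴). T⁴ − T_s⁴ = (1033)⁴ − (746)⁴ = 1.14×10^12 − 3.10×10^11 = 8.29×10^11 K⁴.
Q = 0.876 × 5.67×10⁻⁸ × 0.0135 × 8.29×10^11 = 557 W.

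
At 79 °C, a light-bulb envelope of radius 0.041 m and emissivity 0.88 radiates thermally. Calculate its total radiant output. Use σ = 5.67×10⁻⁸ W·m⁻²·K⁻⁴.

P ≈ 16.2 W

A = 4πr² = 4π × (0.041)² = 0.0211 m².
79 °C = 352 K.
P = εσAT⁴ = 0.88 × 5.67×10⁻⁸ × 0.0211 × (352)⁴ = 0.88 × 5.67×10⁻⁸ × 0.0211 × 1.54×10^10.
P = 16.2 W.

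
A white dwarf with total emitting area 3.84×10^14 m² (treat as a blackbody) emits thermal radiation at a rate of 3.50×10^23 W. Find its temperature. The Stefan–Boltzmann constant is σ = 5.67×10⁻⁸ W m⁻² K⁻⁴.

T ≈ 11300 K

From P = σAT⁴, T = (P / σA)^(1/4) = (3.50×10^23 / (5.67×10⁻⁸ × 3.84×10^14))^(1/4).
T = (1.61×10^16)^(1/4) = 11300 K.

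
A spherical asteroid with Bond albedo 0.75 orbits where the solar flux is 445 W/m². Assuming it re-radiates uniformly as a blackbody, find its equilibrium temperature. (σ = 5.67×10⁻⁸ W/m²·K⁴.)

T ≈ 149 K

Power absorbed = (1−a)S·πR²; power emitted = 4πR²σT⁴. Equating and cancelling πR²:
T = ((1−a)S / 4σ)^(1/4) = (111 / (4 × 5.67×10⁻⁸))^(1/4) = (4.91×10^8)^(1/4).
T = 149 K.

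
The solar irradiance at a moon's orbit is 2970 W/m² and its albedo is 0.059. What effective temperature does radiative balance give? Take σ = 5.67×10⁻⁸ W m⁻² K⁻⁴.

T ≈ 333 K

Power absorbed = (1−a)S·πR²; power emitted = 4πR²σT⁴. Equating and cancelling πR²:
T = ((1−a)S / 4σ)^(1/4) = (2790 / (4 × 5.67×10⁻⁸))^(1/4) = (1.23×10^10)^(1/4).
T = 333 K.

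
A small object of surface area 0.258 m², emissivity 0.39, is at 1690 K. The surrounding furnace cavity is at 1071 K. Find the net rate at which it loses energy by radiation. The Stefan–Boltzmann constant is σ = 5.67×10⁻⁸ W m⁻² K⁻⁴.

Q = εσA(T⁴ − T_s⁴). T⁴ − T_s⁴ = (1690)⁴ − (1071)⁴ = 8.16×10^12 − 1.32×10^12 = 6.84×10^12 K⁴.
Q = 0.39 × 5.67×10⁻⁸ × 0.258 × 6.84×10^12 = 39000 W.

Q ≈ 39000 W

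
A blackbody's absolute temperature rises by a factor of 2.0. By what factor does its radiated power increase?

P ∝ T⁴, so the power scales as (2.0)⁴ = 16.0.

factor ≈ 16.0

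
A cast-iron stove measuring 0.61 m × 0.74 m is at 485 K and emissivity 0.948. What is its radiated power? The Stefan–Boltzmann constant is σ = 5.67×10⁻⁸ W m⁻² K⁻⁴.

A = 0.61 × 0.74 = 0.451 m².
P = εσAT⁴ = 0.948 × 5.67×10⁻⁸ × 0.451 × (485)⁴ = 0.948 × 5.67×10⁻⁸ × 0.451 × 5.53×10^10.
P = 1340 W.

P ≈ 1340 W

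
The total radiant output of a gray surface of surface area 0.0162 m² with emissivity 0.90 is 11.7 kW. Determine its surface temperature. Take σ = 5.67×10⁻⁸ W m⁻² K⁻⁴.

From P = εσAT⁴, T = (P / εσA)^(1/4) = (11700 / (0.90 × 5.67×10⁻⁸ × 0.0162))^(1/4).
T = (1.42×10^13)^(1/4) = 1940 K.

T ≈ 1940 K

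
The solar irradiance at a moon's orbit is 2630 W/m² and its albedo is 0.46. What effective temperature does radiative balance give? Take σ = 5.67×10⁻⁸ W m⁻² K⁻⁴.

T ≈ 281 K

Power absorbed = (1−a)S·πR²; power emitted = 4πR²σT⁴. Equating and cancelling πR²:
T = ((1−a)S / 4σ)^(1/4) = (1420 / (4 × 5.67×10⁻⁸))^(1/4) = (6.26×10^9)^(1/4).
T = 281 K.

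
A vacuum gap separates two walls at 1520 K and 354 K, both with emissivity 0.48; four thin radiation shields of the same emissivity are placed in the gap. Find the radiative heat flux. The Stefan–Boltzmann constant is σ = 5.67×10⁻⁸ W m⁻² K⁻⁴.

Each of the 5 gaps contributes resistance (2/ε − 1) = 2/0.48 − 1 = 3.167; total = 15.83.
q = σ(T₁⁴ − T₂⁴) / 15.83 = 5.67×10⁻⁸ × 5.32×10^12 / 15.83 = 19100 W/m².

q ≈ 19100 W/m²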